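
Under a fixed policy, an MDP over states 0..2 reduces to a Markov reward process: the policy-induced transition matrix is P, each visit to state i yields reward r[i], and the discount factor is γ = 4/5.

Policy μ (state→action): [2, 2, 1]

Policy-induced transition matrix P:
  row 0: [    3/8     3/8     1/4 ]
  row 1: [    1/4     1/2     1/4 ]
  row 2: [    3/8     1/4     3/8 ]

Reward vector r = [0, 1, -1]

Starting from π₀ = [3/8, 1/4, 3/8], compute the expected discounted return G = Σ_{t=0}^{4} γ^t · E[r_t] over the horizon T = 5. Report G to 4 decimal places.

G = 0.0797

t=0: π = [0.3750, 0.2500, 0.3750], E[r] = -0.1250, γ^t·E[r] = -0.125000, running G = -0.125000
t=1: π = [0.3438, 0.3594, 0.2969], E[r] = 0.0625, γ^t·E[r] = 0.050000, running G = -0.075000
t=2: π = [0.3301, 0.3828, 0.2871], E[r] = 0.0957, γ^t·E[r] = 0.061250, running G = -0.013750
t=3: π = [0.3271, 0.3870, 0.2859], E[r] = 0.1011, γ^t·E[r] = 0.051750, running G = 0.038000
t=4: π = [0.3266, 0.3876, 0.2857], E[r] = 0.1019, γ^t·E[r] = 0.041738, running G = 0.079738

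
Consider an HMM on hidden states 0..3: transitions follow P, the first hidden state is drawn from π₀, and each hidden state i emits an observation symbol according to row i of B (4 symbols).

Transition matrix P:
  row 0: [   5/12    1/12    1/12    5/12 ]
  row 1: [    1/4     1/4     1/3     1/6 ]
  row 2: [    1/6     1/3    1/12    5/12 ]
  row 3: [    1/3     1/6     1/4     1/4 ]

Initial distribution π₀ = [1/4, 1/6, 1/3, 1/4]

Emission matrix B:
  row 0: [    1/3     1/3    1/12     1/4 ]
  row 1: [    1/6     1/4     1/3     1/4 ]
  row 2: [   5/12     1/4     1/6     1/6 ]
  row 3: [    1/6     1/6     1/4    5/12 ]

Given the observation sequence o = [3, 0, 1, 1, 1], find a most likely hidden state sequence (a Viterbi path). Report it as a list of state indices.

path = [3, 0, 0, 0, 0]

t=0: δ = [6.250e-02, 4.167e-02, 5.556e-02, 1.042e-01]  (obs o_0=3)
t=1: δ = [1.157e-02, 3.086e-03, 1.085e-02, 4.340e-03]  ψ = [3, 2, 3, 0]  (obs o_1=0)
t=2: δ = [1.608e-03, 9.042e-04, 2.713e-04, 8.038e-04]  ψ = [0, 2, 3, 0]  (obs o_2=1)
t=3: δ = [2.233e-04, 5.651e-05, 7.535e-05, 1.116e-04]  ψ = [0, 1, 1, 0]  (obs o_3=1)
t=4: δ = [3.101e-05, 6.279e-06, 6.977e-06, 1.550e-05]  ψ = [0, 2, 3, 0]  (obs o_4=1)
backtrack: best end state = 0; path = [3, 0, 0, 0, 0]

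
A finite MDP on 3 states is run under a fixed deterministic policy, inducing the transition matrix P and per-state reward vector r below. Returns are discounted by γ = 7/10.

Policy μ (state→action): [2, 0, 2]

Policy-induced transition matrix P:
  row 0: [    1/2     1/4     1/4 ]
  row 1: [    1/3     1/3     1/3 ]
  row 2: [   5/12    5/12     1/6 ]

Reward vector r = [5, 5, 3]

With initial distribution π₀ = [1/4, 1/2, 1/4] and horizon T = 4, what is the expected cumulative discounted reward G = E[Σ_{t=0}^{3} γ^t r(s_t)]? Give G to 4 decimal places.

G = 11.3604

t=0: π = [0.2500, 0.5000, 0.2500], E[r] = 4.5000, γ^t·E[r] = 4.500000, running G = 4.500000
t=1: π = [0.3958, 0.3333, 0.2708], E[r] = 4.4583, γ^t·E[r] = 3.120833, running G = 7.620833
t=2: π = [0.4219, 0.3229, 0.2552], E[r] = 4.4896, γ^t·E[r] = 2.199896, running G = 9.820729
t=3: π = [0.4249, 0.3194, 0.2556], E[r] = 4.4887, γ^t·E[r] = 1.539629, running G = 11.360359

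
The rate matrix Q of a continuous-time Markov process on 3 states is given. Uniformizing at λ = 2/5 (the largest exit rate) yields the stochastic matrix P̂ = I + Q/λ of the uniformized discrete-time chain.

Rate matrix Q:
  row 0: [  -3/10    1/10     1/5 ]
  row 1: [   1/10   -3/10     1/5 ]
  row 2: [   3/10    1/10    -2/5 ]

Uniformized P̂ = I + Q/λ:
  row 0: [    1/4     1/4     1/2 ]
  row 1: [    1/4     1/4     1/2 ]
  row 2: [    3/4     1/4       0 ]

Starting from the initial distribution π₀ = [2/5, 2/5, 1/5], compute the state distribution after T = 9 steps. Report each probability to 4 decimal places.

π = [0.4164, 0.2500, 0.3336]

t=0: π = [0.4000, 0.4000, 0.2000]
t=1: π = [0.3500, 0.2500, 0.4000]
t=2: π = [0.4500, 0.2500, 0.3000]
t=3: π = [0.4000, 0.2500, 0.3500]
t=4: π = [0.4250, 0.2500, 0.3250]
t=5: π = [0.4125, 0.2500, 0.3375]
t=6: π = [0.4188, 0.2500, 0.3313]
t=7: π = [0.4156, 0.2500, 0.3344]
t=8: π = [0.4172, 0.2500, 0.3328]
t=9: π = [0.4164, 0.2500, 0.3336]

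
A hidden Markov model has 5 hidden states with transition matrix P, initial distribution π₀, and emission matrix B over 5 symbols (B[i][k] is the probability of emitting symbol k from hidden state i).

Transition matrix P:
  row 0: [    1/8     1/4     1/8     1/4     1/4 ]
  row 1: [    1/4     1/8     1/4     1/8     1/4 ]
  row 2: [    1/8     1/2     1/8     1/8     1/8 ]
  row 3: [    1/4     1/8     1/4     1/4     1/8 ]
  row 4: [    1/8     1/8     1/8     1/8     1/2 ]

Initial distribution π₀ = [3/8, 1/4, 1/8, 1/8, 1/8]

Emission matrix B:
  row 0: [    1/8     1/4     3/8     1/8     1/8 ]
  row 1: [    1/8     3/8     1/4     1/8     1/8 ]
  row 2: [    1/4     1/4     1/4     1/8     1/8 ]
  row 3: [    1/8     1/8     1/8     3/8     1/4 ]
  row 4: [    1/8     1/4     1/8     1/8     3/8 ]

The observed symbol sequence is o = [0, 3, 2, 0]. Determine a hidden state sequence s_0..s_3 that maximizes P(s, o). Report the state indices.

t=0: δ = [4.688e-02, 3.125e-02, 3.125e-02, 1.562e-02, 1.562e-02]  (obs o_0=0)
t=1: δ = [9.766e-04, 1.953e-03, 9.766e-04, 4.395e-03, 1.465e-03]  ψ = [1, 2, 1, 0, 0]  (obs o_1=3)
t=2: δ = [4.120e-04, 1.373e-04, 2.747e-04, 1.373e-04, 9.155e-05]  ψ = [3, 3, 3, 3, 4]  (obs o_2=2)
t=3: δ = [6.437e-06, 1.717e-05, 1.287e-05, 1.287e-05, 1.287e-05]  ψ = [0, 2, 0, 0, 0]  (obs o_3=0)
backtrack: best end state = 1; path = [0, 3, 2, 1]

path = [0, 3, 2, 1]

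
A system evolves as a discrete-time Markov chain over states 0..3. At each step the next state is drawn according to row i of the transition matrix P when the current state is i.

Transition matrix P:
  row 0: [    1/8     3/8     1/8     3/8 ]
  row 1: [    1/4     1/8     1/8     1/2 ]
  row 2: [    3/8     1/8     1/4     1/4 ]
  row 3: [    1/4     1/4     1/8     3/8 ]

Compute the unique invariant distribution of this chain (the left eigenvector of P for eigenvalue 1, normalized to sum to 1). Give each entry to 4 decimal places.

π = [0.2381, 0.2328, 0.1429, 0.3862]

Balance equations π_j = Σ_i π_i·P[i][j]:
  π_0 = 1/8·π_0 + 1/4·π_1 + 3/8·π_2 + 1/4·π_3
  π_1 = 3/8·π_0 + 1/8·π_1 + 1/8·π_2 + 1/4·π_3
  π_2 = 1/8·π_0 + 1/8·π_1 + 1/4·π_2 + 1/8·π_3
  normalize: π_0 + π_1 + π_2 + π_3 = 1
Solving the linear system gives exactly π = [5/21, 44/189, 1/7, 73/189].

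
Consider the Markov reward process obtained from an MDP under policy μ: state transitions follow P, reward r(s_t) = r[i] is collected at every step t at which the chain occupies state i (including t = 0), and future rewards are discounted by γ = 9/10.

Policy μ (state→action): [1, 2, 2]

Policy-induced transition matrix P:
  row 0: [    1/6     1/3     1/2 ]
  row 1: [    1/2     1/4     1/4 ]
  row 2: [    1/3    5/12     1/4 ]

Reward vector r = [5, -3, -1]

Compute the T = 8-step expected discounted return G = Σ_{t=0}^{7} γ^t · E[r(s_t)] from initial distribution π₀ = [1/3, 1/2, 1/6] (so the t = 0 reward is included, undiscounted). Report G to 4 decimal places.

G = 1.7235

t=0: π = [0.3333, 0.5000, 0.1667], E[r] = 0.0000, γ^t·E[r] = 0.000000, running G = 0.000000
t=1: π = [0.3611, 0.3056, 0.3333], E[r] = 0.5556, γ^t·E[r] = 0.500000, running G = 0.500000
t=2: π = [0.3241, 0.3356, 0.3403], E[r] = 0.2731, γ^t·E[r] = 0.221250, running G = 0.721250
t=3: π = [0.3353, 0.3337, 0.3310], E[r] = 0.3441, γ^t·E[r] = 0.250875, running G = 0.972125
t=4: π = [0.3331, 0.3331, 0.3338], E[r] = 0.3322, γ^t·E[r] = 0.217983, running G = 1.190108
t=5: π = [0.3333, 0.3334, 0.3333], E[r] = 0.3332, γ^t·E[r] = 0.196779, running G = 1.386887
t=6: π = [0.3333, 0.3333, 0.3333], E[r] = 0.3334, γ^t·E[r] = 0.177186, running G = 1.564074
t=7: π = [0.3333, 0.3333, 0.3333], E[r] = 0.3333, γ^t·E[r] = 0.159422, running G = 1.723496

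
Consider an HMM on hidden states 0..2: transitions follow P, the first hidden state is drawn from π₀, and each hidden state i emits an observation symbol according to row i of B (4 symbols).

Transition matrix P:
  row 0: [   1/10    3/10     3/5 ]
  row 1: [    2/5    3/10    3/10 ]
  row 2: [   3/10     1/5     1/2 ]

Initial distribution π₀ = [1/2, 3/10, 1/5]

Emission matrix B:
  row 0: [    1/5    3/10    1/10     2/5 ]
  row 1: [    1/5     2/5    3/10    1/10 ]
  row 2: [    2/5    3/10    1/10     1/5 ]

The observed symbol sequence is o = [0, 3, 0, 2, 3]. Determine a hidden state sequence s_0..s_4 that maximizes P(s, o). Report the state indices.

t=0: δ = [1.000e-01, 6.000e-02, 8.000e-02]  (obs o_0=0)
t=1: δ = [9.600e-03, 3.000e-03, 1.200e-02]  ψ = [1, 0, 0]  (obs o_1=3)
t=2: δ = [7.200e-04, 5.760e-04, 2.400e-03]  ψ = [2, 0, 2]  (obs o_2=0)
t=3: δ = [7.200e-05, 1.440e-04, 1.200e-04]  ψ = [2, 2, 2]  (obs o_3=2)
t=4: δ = [2.304e-05, 4.320e-06, 1.200e-05]  ψ = [1, 1, 2]  (obs o_4=3)
backtrack: best end state = 0; path = [0, 2, 2, 1, 0]

path = [0, 2, 2, 1, 0]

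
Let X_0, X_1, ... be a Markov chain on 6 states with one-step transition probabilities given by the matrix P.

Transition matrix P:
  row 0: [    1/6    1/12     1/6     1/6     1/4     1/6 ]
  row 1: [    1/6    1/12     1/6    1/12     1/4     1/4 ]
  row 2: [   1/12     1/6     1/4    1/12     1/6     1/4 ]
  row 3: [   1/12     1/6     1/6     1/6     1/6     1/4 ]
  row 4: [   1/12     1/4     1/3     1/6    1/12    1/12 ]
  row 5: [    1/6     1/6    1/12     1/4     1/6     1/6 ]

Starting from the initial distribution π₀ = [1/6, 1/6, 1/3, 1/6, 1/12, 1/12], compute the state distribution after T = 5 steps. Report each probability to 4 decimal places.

π = [0.1229, 0.1579, 0.1961, 0.1533, 0.1755, 0.1943]

t=0: π = [0.1667, 0.1667, 0.3333, 0.1667, 0.0833, 0.0833]
t=1: π = [0.1181, 0.1458, 0.2014, 0.1319, 0.1875, 0.2153]
t=2: π = [0.1233, 0.1603, 0.1968, 0.1557, 0.1730, 0.1910]
t=3: π = [0.1229, 0.1575, 0.1960, 0.1528, 0.1759, 0.1950]
t=4: π = [0.1229, 0.1580, 0.1961, 0.1535, 0.1754, 0.1942]
t=5: π = [0.1229, 0.1579, 0.1961, 0.1533, 0.1755, 0.1943]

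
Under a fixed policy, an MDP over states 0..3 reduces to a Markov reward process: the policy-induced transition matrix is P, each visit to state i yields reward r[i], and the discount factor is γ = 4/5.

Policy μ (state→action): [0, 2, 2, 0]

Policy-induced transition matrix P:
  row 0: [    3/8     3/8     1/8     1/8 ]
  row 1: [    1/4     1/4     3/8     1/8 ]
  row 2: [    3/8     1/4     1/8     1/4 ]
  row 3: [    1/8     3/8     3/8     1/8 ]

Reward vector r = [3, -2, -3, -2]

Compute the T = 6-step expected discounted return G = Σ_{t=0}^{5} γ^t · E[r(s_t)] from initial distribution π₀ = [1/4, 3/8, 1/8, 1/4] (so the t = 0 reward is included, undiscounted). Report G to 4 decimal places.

t=0: π = [0.2500, 0.3750, 0.1250, 0.2500], E[r] = -0.8750, γ^t·E[r] = -0.875000, running G = -0.875000
t=1: π = [0.2656, 0.3125, 0.2813, 0.1406], E[r] = -0.9531, γ^t·E[r] = -0.762500, running G = -1.637500
t=2: π = [0.3008, 0.3008, 0.2383, 0.1602], E[r] = -0.7344, γ^t·E[r] = -0.470000, running G = -2.107500
t=3: π = [0.2974, 0.3076, 0.2402, 0.1548], E[r] = -0.7534, γ^t·E[r] = -0.385750, running G = -2.493250
t=4: π = [0.2979, 0.3065, 0.2406, 0.1550], E[r] = -0.7513, γ^t·E[r] = -0.307750, running G = -2.801000
t=5: π = [0.2979, 0.3066, 0.2404, 0.1551], E[r] = -0.7507, γ^t·E[r] = -0.246005, running G = -3.047005

G = -3.0470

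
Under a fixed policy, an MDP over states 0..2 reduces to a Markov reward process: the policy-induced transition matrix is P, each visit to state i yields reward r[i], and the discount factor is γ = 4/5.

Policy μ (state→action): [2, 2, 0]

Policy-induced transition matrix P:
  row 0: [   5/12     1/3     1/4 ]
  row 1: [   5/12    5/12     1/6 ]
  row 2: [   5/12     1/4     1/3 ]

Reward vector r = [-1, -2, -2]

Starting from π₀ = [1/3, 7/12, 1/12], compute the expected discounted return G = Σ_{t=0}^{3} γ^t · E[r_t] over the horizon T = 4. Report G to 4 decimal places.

G = -4.7573

t=0: π = [0.3333, 0.5833, 0.0833], E[r] = -1.6667, γ^t·E[r] = -1.666667, running G = -1.666667
t=1: π = [0.4167, 0.3750, 0.2083], E[r] = -1.5833, γ^t·E[r] = -1.266667, running G = -2.933333
t=2: π = [0.4167, 0.3472, 0.2361], E[r] = -1.5833, γ^t·E[r] = -1.013333, running G = -3.946667
t=3: π = [0.4167, 0.3426, 0.2407], E[r] = -1.5833, γ^t·E[r] = -0.810667, running G = -4.757333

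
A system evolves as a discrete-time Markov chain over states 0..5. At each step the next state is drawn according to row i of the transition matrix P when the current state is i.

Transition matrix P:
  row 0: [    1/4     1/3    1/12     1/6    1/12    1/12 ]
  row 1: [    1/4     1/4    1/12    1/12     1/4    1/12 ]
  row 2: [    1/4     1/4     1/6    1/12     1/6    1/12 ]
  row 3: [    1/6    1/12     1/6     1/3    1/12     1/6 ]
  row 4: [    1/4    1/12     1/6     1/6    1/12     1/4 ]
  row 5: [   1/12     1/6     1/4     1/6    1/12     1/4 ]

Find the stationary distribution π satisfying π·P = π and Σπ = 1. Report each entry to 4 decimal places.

π = [0.2125, 0.2067, 0.1436, 0.1650, 0.1298, 0.1424]

Balance equations π_j = Σ_i π_i·P[i][j]:
  π_0 = 1/4·π_0 + 1/4·π_1 + 1/4·π_2 + 1/6·π_3 + 1/4·π_4 + 1/12·π_5
  π_1 = 1/3·π_0 + 1/4·π_1 + 1/4·π_2 + 1/12·π_3 + 1/12·π_4 + 1/6·π_5
  π_2 = 1/12·π_0 + 1/12·π_1 + 1/6·π_2 + 1/6·π_3 + 1/6·π_4 + 1/4·π_5
  π_3 = 1/6·π_0 + 1/12·π_1 + 1/12·π_2 + 1/3·π_3 + 1/6·π_4 + 1/6·π_5
  π_4 = 1/12·π_0 + 1/4·π_1 + 1/6·π_2 + 1/12·π_3 + 1/12·π_4 + 1/12·π_5
  normalize: π_0 + π_1 + π_2 + π_3 + π_4 + π_5 = 1
Solving the linear system gives exactly π = [18599/87520, 4523/21880, 1571/10940, 7219/43760, 2839/21880, 12467/87520].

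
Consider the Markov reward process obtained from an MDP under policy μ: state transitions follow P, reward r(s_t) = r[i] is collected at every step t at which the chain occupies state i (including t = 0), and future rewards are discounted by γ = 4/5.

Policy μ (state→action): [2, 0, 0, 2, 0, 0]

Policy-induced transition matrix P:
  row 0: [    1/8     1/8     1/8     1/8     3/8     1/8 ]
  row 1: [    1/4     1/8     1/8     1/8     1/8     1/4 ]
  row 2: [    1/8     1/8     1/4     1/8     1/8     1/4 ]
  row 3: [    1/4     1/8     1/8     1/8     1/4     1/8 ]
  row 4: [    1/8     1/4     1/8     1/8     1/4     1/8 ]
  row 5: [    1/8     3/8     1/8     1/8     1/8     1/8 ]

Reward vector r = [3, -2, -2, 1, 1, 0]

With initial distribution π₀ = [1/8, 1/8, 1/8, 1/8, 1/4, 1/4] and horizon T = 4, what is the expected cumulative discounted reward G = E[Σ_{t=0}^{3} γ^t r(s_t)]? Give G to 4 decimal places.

t=0: π = [0.1250, 0.1250, 0.1250, 0.1250, 0.2500, 0.2500], E[r] = 0.2500, γ^t·E[r] = 0.250000, running G = 0.250000
t=1: π = [0.1563, 0.2188, 0.1406, 0.1250, 0.2031, 0.1563], E[r] = 0.0781, γ^t·E[r] = 0.062500, running G = 0.312500
t=2: π = [0.1680, 0.1895, 0.1426, 0.1250, 0.2051, 0.1699], E[r] = 0.1699, γ^t·E[r] = 0.108750, running G = 0.421250
t=3: π = [0.1643, 0.1931, 0.1428, 0.1250, 0.2083, 0.1665], E[r] = 0.1543, γ^t·E[r] = 0.079000, running G = 0.500250

G = 0.5003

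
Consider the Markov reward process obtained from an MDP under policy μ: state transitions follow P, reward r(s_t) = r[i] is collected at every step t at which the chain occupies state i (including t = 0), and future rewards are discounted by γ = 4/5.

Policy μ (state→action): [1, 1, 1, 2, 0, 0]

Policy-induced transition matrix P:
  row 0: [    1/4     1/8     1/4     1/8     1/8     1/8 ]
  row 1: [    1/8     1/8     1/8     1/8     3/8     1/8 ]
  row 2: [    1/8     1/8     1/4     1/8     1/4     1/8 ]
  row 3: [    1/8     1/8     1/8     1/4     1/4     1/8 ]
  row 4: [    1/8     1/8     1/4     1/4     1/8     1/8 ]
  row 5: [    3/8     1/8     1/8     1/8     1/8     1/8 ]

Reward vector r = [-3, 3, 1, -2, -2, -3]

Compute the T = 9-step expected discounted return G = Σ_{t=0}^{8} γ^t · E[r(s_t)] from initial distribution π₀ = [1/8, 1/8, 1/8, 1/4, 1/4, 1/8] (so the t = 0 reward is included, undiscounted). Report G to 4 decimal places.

G = -4.8894

t=0: π = [0.1250, 0.1250, 0.1250, 0.2500, 0.2500, 0.1250], E[r] = -1.2500, γ^t·E[r] = -1.250000, running G = -1.250000
t=1: π = [0.1719, 0.1250, 0.1875, 0.1875, 0.2031, 0.1250], E[r] = -1.1094, γ^t·E[r] = -0.887500, running G = -2.137500
t=2: π = [0.1777, 0.1250, 0.1953, 0.1738, 0.2031, 0.1250], E[r] = -1.0918, γ^t·E[r] = -0.698750, running G = -2.836250
t=3: π = [0.1785, 0.1250, 0.1970, 0.1721, 0.2024, 0.1250], E[r] = -1.0874, γ^t·E[r] = -0.556750, running G = -3.393000
t=4: π = [0.1786, 0.1250, 0.1972, 0.1718, 0.2024, 0.1250], E[r] = -1.0869, γ^t·E[r] = -0.445175, running G = -3.838175
t=5: π = [0.1786, 0.1250, 0.1973, 0.1718, 0.2024, 0.1250], E[r] = -1.0868, γ^t·E[r] = -0.356106, running G = -4.194281
t=6: π = [0.1786, 0.1250, 0.1973, 0.1718, 0.2024, 0.1250], E[r] = -1.0867, γ^t·E[r] = -0.284882, running G = -4.479163
t=7: π = [0.1786, 0.1250, 0.1973, 0.1718, 0.2024, 0.1250], E[r] = -1.0867, γ^t·E[r] = -0.227905, running G = -4.707068
t=8: π = [0.1786, 0.1250, 0.1973, 0.1718, 0.2024, 0.1250], E[r] = -1.0867, γ^t·E[r] = -0.182324, running G = -4.889392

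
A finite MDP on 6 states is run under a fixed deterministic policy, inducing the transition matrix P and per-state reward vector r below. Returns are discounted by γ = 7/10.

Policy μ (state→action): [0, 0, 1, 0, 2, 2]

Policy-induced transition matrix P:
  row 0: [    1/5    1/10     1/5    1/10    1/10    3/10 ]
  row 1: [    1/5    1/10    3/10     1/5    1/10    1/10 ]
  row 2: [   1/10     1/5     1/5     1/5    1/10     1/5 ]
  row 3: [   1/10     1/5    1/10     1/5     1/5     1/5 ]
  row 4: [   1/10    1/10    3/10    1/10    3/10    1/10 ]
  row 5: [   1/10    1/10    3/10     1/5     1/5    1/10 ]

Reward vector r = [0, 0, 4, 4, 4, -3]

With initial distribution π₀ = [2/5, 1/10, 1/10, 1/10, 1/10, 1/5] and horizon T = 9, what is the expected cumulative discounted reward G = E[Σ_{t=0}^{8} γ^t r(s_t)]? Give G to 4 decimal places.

t=0: π = [0.4000, 0.1000, 0.1000, 0.1000, 0.1000, 0.2000], E[r] = 0.6000, γ^t·E[r] = 0.600000, running G = 0.600000
t=1: π = [0.1500, 0.1200, 0.2300, 0.1500, 0.1500, 0.2000], E[r] = 1.5200, γ^t·E[r] = 1.064000, running G = 1.664000
t=2: π = [0.1270, 0.1380, 0.2320, 0.1700, 0.1650, 0.1680], E[r] = 1.7640, γ^t·E[r] = 0.864360, running G = 2.528360
t=3: π = [0.1265, 0.1402, 0.2301, 0.1708, 0.1668, 0.1656], E[r] = 1.7740, γ^t·E[r] = 0.608482, running G = 3.136842
t=4: π = [0.1267, 0.1401, 0.2302, 0.1707, 0.1670, 0.1654], E[r] = 1.7752, γ^t·E[r] = 0.426233, running G = 3.563075
t=5: π = [0.1267, 0.1401, 0.2302, 0.1706, 0.1670, 0.1654], E[r] = 1.7750, γ^t·E[r] = 0.298328, running G = 3.861403
t=6: π = [0.1267, 0.1401, 0.2302, 0.1706, 0.1670, 0.1654], E[r] = 1.7751, γ^t·E[r] = 0.208833, running G = 4.070236
t=7: π = [0.1267, 0.1401, 0.2302, 0.1706, 0.1670, 0.1654], E[r] = 1.7750, γ^t·E[r] = 0.146183, running G = 4.216419
t=8: π = [0.1267, 0.1401, 0.2302, 0.1706, 0.1670, 0.1654], E[r] = 1.7750, γ^t·E[r] = 0.102328, running G = 4.318747

G = 4.3187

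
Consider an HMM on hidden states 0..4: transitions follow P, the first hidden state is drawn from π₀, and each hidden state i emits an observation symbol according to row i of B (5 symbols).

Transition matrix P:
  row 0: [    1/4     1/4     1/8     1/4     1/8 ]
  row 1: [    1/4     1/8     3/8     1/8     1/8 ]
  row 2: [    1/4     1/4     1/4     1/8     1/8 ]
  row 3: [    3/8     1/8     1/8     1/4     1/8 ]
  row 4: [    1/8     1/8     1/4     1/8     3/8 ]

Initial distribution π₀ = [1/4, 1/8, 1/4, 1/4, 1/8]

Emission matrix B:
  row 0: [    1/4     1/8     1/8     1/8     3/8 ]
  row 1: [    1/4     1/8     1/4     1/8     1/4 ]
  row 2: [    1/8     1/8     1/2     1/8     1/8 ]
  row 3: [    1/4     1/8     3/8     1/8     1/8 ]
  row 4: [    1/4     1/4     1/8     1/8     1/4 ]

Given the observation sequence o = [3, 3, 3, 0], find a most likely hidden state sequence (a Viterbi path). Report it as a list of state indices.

path = [3, 0, 3, 0]

t=0: δ = [3.125e-02, 1.562e-02, 3.125e-02, 3.125e-02, 1.562e-02]  (obs o_0=3)
t=1: δ = [1.465e-03, 9.766e-04, 9.766e-04, 9.766e-04, 7.324e-04]  ψ = [3, 0, 2, 0, 4]  (obs o_1=3)
t=2: δ = [4.578e-05, 4.578e-05, 4.578e-05, 4.578e-05, 3.433e-05]  ψ = [0, 0, 1, 0, 4]  (obs o_2=3)
t=3: δ = [4.292e-06, 2.861e-06, 2.146e-06, 2.861e-06, 3.219e-06]  ψ = [3, 0, 1, 0, 4]  (obs o_3=0)
backtrack: best end state = 0; path = [3, 0, 3, 0]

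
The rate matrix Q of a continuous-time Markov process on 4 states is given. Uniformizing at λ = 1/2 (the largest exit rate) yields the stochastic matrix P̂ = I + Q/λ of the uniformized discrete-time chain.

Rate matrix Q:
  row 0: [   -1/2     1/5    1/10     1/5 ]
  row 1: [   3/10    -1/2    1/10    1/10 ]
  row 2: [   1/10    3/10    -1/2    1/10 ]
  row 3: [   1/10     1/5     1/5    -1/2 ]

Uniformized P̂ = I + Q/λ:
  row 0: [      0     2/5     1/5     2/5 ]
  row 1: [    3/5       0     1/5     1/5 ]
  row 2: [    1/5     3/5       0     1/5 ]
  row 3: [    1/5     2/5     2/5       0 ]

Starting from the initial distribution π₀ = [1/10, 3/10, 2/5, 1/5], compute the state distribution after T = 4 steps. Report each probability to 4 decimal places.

π = [0.2786, 0.3106, 0.2016, 0.2093]

t=0: π = [0.1000, 0.3000, 0.4000, 0.2000]
t=1: π = [0.3000, 0.3600, 0.1600, 0.1800]
t=2: π = [0.2840, 0.2880, 0.2040, 0.2240]
t=3: π = [0.2584, 0.3256, 0.2040, 0.2120]
t=4: π = [0.2786, 0.3106, 0.2016, 0.2093]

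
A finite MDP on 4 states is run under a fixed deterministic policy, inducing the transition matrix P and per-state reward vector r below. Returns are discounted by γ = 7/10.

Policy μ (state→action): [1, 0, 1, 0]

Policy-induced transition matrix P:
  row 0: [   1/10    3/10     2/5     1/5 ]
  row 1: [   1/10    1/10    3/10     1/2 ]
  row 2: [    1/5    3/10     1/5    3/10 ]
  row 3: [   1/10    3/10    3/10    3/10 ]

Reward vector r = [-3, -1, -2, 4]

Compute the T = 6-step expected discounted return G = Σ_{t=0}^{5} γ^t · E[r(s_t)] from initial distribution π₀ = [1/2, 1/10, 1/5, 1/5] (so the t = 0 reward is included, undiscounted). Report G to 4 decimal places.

G = -1.1622

t=0: π = [0.5000, 0.1000, 0.2000, 0.2000], E[r] = -1.2000, γ^t·E[r] = -1.200000, running G = -1.200000
t=1: π = [0.1200, 0.2800, 0.3300, 0.2700], E[r] = -0.2200, γ^t·E[r] = -0.154000, running G = -1.354000
t=2: π = [0.1330, 0.2440, 0.2790, 0.3440], E[r] = 0.1750, γ^t·E[r] = 0.085750, running G = -1.268250
t=3: π = [0.1279, 0.2512, 0.2854, 0.3355], E[r] = 0.1363, γ^t·E[r] = 0.046751, running G = -1.221499
t=4: π = [0.1285, 0.2498, 0.2843, 0.3375], E[r] = 0.1459, γ^t·E[r] = 0.035035, running G = -1.186464
t=5: π = [0.1284, 0.2500, 0.2844, 0.3371], E[r] = 0.1442, γ^t·E[r] = 0.024238, running G = -1.162226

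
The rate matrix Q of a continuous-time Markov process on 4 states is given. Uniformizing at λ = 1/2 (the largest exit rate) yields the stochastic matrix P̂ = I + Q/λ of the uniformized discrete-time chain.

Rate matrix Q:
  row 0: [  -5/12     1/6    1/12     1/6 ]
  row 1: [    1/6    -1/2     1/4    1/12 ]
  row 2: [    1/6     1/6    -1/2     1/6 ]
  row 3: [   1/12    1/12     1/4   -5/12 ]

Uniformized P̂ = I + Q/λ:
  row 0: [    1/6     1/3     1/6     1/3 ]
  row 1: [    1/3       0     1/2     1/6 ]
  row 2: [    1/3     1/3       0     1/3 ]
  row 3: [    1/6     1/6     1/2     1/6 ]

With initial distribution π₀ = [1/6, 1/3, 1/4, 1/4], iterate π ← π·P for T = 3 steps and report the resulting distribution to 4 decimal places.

π = [0.2477, 0.2114, 0.2905, 0.2504]

t=0: π = [0.1667, 0.3333, 0.2500, 0.2500]
t=1: π = [0.2639, 0.1806, 0.3194, 0.2361]
t=2: π = [0.2500, 0.2338, 0.2523, 0.2639]
t=3: π = [0.2477, 0.2114, 0.2905, 0.2504]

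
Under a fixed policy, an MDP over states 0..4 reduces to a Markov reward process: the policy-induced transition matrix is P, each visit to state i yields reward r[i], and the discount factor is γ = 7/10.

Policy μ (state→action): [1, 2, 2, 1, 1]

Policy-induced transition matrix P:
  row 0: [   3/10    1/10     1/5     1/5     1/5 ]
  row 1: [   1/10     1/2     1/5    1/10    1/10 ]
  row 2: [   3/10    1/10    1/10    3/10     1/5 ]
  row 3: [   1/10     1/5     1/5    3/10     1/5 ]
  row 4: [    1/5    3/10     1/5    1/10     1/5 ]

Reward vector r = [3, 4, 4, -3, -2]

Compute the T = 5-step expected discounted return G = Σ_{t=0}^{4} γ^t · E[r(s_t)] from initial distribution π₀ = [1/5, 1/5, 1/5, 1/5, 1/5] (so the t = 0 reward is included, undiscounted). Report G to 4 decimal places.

G = 3.6129

t=0: π = [0.2000, 0.2000, 0.2000, 0.2000, 0.2000], E[r] = 1.2000, γ^t·E[r] = 1.200000, running G = 1.200000
t=1: π = [0.2000, 0.2400, 0.1800, 0.2000, 0.1800], E[r] = 1.3200, γ^t·E[r] = 0.924000, running G = 2.124000
t=2: π = [0.1940, 0.2520, 0.1820, 0.1960, 0.1760], E[r] = 1.3780, γ^t·E[r] = 0.675220, running G = 2.799220
t=3: π = [0.1928, 0.2556, 0.1818, 0.1950, 0.1748], E[r] = 1.3934, γ^t·E[r] = 0.477936, running G = 3.277156
t=4: π = [0.1924, 0.2567, 0.1818, 0.1946, 0.1744], E[r] = 1.3985, γ^t·E[r] = 0.335775, running G = 3.612931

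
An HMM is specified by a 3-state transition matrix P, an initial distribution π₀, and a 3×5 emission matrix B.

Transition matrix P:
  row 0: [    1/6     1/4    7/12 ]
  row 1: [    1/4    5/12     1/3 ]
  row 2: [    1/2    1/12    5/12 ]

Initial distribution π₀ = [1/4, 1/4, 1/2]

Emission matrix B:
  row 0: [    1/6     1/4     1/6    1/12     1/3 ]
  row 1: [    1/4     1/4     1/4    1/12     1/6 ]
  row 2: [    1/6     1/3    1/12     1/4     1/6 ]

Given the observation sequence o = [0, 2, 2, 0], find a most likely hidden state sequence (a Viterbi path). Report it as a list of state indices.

t=0: δ = [4.167e-02, 6.250e-02, 8.333e-02]  (obs o_0=0)
t=1: δ = [6.944e-03, 6.510e-03, 2.894e-03]  ψ = [2, 1, 2]  (obs o_1=2)
t=2: δ = [2.713e-04, 6.782e-04, 3.376e-04]  ψ = [1, 1, 0]  (obs o_2=2)
t=3: δ = [2.826e-05, 7.064e-05, 3.768e-05]  ψ = [1, 1, 1]  (obs o_3=0)
backtrack: best end state = 1; path = [1, 1, 1, 1]

path = [1, 1, 1, 1]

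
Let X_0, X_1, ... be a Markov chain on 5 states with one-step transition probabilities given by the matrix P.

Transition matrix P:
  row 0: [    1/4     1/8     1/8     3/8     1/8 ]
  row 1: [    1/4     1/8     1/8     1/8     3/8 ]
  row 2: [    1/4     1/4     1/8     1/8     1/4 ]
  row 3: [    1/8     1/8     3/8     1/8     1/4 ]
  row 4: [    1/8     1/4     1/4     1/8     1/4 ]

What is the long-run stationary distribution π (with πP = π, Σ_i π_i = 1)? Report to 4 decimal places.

Balance equations π_j = Σ_i π_i·P[i][j]:
  π_0 = 1/4·π_0 + 1/4·π_1 + 1/4·π_2 + 1/8·π_3 + 1/8·π_4
  π_1 = 1/8·π_0 + 1/8·π_1 + 1/4·π_2 + 1/8·π_3 + 1/4·π_4
  π_2 = 1/8·π_0 + 1/8·π_1 + 1/8·π_2 + 3/8·π_3 + 1/4·π_4
  π_3 = 3/8·π_0 + 1/8·π_1 + 1/8·π_2 + 1/8·π_3 + 1/8·π_4
  normalize: π_0 + π_1 + π_2 + π_3 + π_4 = 1
Solving the linear system gives exactly π = [921/4670, 169/934, 466/2335, 407/2335, 579/2335].

π = [0.1972, 0.1809, 0.1996, 0.1743, 0.2480]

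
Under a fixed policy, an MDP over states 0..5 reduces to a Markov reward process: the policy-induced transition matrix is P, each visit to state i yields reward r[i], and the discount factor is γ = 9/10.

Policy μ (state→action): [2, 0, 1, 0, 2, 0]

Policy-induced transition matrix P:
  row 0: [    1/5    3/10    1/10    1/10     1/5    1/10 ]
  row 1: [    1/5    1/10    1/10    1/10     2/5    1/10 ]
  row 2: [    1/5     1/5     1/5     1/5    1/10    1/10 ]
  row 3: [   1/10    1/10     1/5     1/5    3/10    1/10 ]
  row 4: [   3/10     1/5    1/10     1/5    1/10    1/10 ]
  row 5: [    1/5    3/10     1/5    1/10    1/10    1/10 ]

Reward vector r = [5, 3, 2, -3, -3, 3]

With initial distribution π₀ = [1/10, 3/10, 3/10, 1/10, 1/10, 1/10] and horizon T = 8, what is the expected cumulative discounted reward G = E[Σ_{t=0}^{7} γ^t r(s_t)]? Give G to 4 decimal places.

t=0: π = [0.1000, 0.3000, 0.3000, 0.1000, 0.1000, 0.1000], E[r] = 1.7000, γ^t·E[r] = 1.700000, running G = 1.700000
t=1: π = [0.2000, 0.1800, 0.1500, 0.1500, 0.2200, 0.1000], E[r] = 1.0300, γ^t·E[r] = 0.927000, running G = 2.627000
t=2: π = [0.2070, 0.1970, 0.1400, 0.1520, 0.2040, 0.1000], E[r] = 1.1380, γ^t·E[r] = 0.921780, running G = 3.548780
t=3: π = [0.2052, 0.1958, 0.1392, 0.1496, 0.2102, 0.1000], E[r] = 1.1124, γ^t·E[r] = 0.810940, running G = 4.359720
t=4: π = [0.2061, 0.1960, 0.1389, 0.1499, 0.2092, 0.1000], E[r] = 1.1188, γ^t·E[r] = 0.734018, running G = 5.093738
t=5: π = [0.2059, 0.1960, 0.1389, 0.1498, 0.2094, 0.1000], E[r] = 1.1179, γ^t·E[r] = 0.660122, running G = 5.753860
t=6: π = [0.2060, 0.1960, 0.1389, 0.1498, 0.2094, 0.1000], E[r] = 1.1181, γ^t·E[r] = 0.594190, running G = 6.348049
t=7: π = [0.2060, 0.1960, 0.1389, 0.1498, 0.2094, 0.1000], E[r] = 1.1181, γ^t·E[r] = 0.534766, running G = 6.882815

G = 6.8828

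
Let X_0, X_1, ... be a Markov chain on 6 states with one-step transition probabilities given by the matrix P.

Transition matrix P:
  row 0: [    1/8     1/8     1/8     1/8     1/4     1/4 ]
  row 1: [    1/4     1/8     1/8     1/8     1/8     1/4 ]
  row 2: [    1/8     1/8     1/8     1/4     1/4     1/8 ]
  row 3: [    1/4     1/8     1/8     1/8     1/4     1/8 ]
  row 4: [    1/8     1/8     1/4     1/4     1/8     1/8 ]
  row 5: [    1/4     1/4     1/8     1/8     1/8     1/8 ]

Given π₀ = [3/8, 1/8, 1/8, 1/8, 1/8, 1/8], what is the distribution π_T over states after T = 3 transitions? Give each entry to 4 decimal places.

t=0: π = [0.3750, 0.1250, 0.1250, 0.1250, 0.1250, 0.1250]
t=1: π = [0.1719, 0.1406, 0.1406, 0.1563, 0.2031, 0.1875]
t=2: π = [0.1855, 0.1484, 0.1504, 0.1680, 0.1836, 0.1641]
t=3: π = [0.1851, 0.1455, 0.1479, 0.1667, 0.1880, 0.1667]

π = [0.1851, 0.1455, 0.1479, 0.1667, 0.1880, 0.1667]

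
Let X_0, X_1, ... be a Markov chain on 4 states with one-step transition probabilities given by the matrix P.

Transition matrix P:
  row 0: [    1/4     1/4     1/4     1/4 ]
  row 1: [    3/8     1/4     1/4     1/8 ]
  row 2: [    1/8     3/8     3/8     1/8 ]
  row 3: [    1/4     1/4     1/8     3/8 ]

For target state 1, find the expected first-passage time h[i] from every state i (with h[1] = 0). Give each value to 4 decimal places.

First-step conditioning: h[1] = 0; for i ≠ 1, h[i] = 1 + Σ_k P[i][k]·h[k].
  h[0] = 1 + 1/4·h[0] + 1/4·h[2] + 1/4·h[3]
  h[2] = 1 + 1/8·h[0] + 3/8·h[2] + 1/8·h[3]
  h[3] = 1 + 1/4·h[0] + 1/8·h[2] + 3/8·h[3]
Solving the 3×3 linear system over states ≠ 1 gives exactly h = [32/9, 0, 82/27, 98/27] (h[1] = 0 is the target).

h = [3.5556, 0.0000, 3.0370, 3.6296]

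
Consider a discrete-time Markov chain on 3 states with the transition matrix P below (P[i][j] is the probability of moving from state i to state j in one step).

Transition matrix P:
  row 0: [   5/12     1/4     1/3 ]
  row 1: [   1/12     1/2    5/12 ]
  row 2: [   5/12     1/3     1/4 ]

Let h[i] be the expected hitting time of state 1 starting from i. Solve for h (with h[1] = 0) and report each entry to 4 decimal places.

First-step conditioning: h[1] = 0; for i ≠ 1, h[i] = 1 + Σ_k P[i][k]·h[k].
  h[0] = 1 + 5/12·h[0] + 1/3·h[2]
  h[2] = 1 + 5/12·h[0] + 1/4·h[2]
Solving the 2×2 linear system over states ≠ 1 gives exactly h = [156/43, 0, 144/43] (h[1] = 0 is the target).

h = [3.6279, 0.0000, 3.3488]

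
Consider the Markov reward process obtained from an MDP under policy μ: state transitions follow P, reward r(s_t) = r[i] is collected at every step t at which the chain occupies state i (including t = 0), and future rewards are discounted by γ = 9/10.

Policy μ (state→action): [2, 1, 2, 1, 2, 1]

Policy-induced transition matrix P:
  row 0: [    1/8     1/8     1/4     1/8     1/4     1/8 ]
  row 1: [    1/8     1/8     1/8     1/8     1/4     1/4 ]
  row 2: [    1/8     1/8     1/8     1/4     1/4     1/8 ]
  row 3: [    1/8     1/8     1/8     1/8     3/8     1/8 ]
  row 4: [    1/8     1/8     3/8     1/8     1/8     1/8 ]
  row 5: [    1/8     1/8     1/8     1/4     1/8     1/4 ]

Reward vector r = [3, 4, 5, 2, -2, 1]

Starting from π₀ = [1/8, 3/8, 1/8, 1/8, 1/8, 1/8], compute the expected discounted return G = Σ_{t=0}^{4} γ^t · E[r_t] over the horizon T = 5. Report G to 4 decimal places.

G = 8.4283

t=0: π = [0.1250, 0.3750, 0.1250, 0.1250, 0.1250, 0.1250], E[r] = 2.6250, γ^t·E[r] = 2.625000, running G = 2.625000
t=1: π = [0.1250, 0.1250, 0.1719, 0.1563, 0.2344, 0.1875], E[r] = 1.7656, γ^t·E[r] = 1.589063, running G = 4.214063
t=2: π = [0.1250, 0.1250, 0.1992, 0.1699, 0.2168, 0.1641], E[r] = 1.9414, γ^t·E[r] = 1.572539, running G = 5.786602
t=3: π = [0.1250, 0.1250, 0.1948, 0.1704, 0.2236, 0.1611], E[r] = 1.9038, γ^t·E[r] = 1.387876, running G = 7.174478
t=4: π = [0.1250, 0.1250, 0.1965, 0.1695, 0.2232, 0.1608], E[r] = 1.9110, γ^t·E[r] = 1.253814, running G = 8.428292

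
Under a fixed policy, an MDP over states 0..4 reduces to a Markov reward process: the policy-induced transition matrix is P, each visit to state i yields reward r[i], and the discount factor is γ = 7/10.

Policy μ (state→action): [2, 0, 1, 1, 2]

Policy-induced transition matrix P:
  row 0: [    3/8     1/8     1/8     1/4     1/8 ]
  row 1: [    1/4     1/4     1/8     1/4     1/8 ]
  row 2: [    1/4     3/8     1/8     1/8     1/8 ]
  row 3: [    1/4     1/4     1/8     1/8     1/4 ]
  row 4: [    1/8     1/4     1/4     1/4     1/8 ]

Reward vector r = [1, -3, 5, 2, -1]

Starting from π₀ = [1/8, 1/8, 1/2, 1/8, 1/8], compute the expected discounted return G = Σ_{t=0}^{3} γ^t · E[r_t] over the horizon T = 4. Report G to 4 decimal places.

G = 3.0111

t=0: π = [0.1250, 0.1250, 0.5000, 0.1250, 0.1250], E[r] = 2.3750, γ^t·E[r] = 2.375000, running G = 2.375000
t=1: π = [0.2500, 0.2969, 0.1406, 0.1719, 0.1406], E[r] = 0.2656, γ^t·E[r] = 0.185938, running G = 2.560938
t=2: π = [0.2637, 0.2363, 0.1426, 0.2109, 0.1465], E[r] = 0.5430, γ^t·E[r] = 0.266055, running G = 2.826992
t=3: π = [0.2646, 0.2349, 0.1433, 0.2058, 0.1514], E[r] = 0.5369, γ^t·E[r] = 0.184145, running G = 3.011137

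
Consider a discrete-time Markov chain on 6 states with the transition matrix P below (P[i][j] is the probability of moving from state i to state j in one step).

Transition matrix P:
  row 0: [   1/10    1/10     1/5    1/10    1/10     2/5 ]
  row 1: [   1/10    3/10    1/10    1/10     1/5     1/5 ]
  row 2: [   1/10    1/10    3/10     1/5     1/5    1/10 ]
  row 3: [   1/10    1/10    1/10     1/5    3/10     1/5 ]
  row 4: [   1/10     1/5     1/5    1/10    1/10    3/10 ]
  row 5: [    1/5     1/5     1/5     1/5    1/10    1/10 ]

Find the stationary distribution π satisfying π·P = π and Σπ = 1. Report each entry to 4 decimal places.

π = [0.1202, 0.1711, 0.1861, 0.1542, 0.1666, 0.2019]

Balance equations π_j = Σ_i π_i·P[i][j]:
  π_0 = 1/10·π_0 + 1/10·π_1 + 1/10·π_2 + 1/10·π_3 + 1/10·π_4 + 1/5·π_5
  π_1 = 1/10·π_0 + 3/10·π_1 + 1/10·π_2 + 1/10·π_3 + 1/5·π_4 + 1/5·π_5
  π_2 = 1/5·π_0 + 1/10·π_1 + 3/10·π_2 + 1/10·π_3 + 1/5·π_4 + 1/5·π_5
  π_3 = 1/10·π_0 + 1/10·π_1 + 1/5·π_2 + 1/5·π_3 + 1/10·π_4 + 1/5·π_5
  π_4 = 1/10·π_0 + 1/5·π_1 + 1/5·π_2 + 3/10·π_3 + 1/10·π_4 + 1/10·π_5
  normalize: π_0 + π_1 + π_2 + π_3 + π_4 + π_5 = 1
Solving the linear system gives exactly π = [1496/12447, 552/3227, 16213/87129, 1493/9681, 14512/87129, 2513/12447].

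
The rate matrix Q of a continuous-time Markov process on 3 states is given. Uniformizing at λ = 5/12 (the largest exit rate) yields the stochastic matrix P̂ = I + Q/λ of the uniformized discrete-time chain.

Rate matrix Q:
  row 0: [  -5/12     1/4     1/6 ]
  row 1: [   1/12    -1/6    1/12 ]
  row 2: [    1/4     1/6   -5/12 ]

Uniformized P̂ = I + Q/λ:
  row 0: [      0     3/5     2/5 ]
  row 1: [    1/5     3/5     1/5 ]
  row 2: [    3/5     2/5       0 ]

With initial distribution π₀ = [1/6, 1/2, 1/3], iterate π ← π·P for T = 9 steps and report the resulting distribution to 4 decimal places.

t=0: π = [0.1667, 0.5000, 0.3333]
t=1: π = [0.3000, 0.5333, 0.1667]
t=2: π = [0.2067, 0.5667, 0.2267]
t=3: π = [0.2493, 0.5547, 0.1960]
t=4: π = [0.2285, 0.5608, 0.2107]
t=5: π = [0.2386, 0.5579, 0.2036]
t=6: π = [0.2337, 0.5593, 0.2070]
t=7: π = [0.2361, 0.5586, 0.2053]
t=8: π = [0.2349, 0.5589, 0.2061]
t=9: π = [0.2355, 0.5588, 0.2058]

π = [0.2355, 0.5588, 0.2058]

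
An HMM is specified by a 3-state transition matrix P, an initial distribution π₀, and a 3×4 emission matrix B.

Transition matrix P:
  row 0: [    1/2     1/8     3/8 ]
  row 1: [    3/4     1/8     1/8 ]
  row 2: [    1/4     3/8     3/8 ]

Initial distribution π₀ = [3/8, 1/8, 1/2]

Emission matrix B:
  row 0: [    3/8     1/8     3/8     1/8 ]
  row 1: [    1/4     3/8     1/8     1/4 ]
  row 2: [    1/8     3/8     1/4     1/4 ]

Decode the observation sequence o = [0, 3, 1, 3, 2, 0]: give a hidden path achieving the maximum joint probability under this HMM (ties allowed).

path = [0, 2, 2, 1, 0, 0]

t=0: δ = [1.406e-01, 3.125e-02, 6.250e-02]  (obs o_0=0)
t=1: δ = [8.789e-03, 5.859e-03, 1.318e-02]  ψ = [0, 2, 0]  (obs o_1=3)
t=2: δ = [5.493e-04, 1.854e-03, 1.854e-03]  ψ = [0, 2, 2]  (obs o_2=1)
t=3: δ = [1.738e-04, 1.738e-04, 1.738e-04]  ψ = [1, 2, 2]  (obs o_3=3)
t=4: δ = [4.888e-05, 8.147e-06, 1.629e-05]  ψ = [1, 2, 0]  (obs o_4=2)
t=5: δ = [9.166e-06, 1.528e-06, 2.291e-06]  ψ = [0, 0, 0]  (obs o_5=0)
backtrack: best end state = 0; path = [0, 2, 2, 1, 0, 0]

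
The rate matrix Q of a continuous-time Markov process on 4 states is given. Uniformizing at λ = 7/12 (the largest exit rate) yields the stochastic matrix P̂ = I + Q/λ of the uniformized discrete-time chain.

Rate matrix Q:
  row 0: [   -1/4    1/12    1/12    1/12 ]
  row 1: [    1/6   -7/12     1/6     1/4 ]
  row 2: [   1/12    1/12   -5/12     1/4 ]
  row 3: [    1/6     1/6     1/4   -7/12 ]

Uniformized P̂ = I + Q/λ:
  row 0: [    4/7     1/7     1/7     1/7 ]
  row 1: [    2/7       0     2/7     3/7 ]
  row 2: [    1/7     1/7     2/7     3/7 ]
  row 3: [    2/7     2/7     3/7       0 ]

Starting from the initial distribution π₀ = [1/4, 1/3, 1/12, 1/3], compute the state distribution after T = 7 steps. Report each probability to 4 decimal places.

t=0: π = [0.2500, 0.3333, 0.0833, 0.3333]
t=1: π = [0.3452, 0.1429, 0.2976, 0.2143]
t=2: π = [0.3418, 0.1531, 0.2670, 0.2381]
t=3: π = [0.3452, 0.1550, 0.2709, 0.2289]
t=4: π = [0.3457, 0.1534, 0.2691, 0.2318]
t=5: π = [0.3460, 0.1541, 0.2695, 0.2304]
t=6: π = [0.3461, 0.1538, 0.2692, 0.2309]
t=7: π = [0.3461, 0.1539, 0.2693, 0.2307]

π = [0.3461, 0.1539, 0.2693, 0.2307]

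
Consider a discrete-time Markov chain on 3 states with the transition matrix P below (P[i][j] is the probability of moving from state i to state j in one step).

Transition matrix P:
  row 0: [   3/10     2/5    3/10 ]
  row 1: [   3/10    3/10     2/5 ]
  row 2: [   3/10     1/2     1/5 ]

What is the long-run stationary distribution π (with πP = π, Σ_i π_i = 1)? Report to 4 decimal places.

π = [0.3000, 0.3917, 0.3083]

Balance equations π_j = Σ_i π_i·P[i][j]:
  π_0 = 3/10·π_0 + 3/10·π_1 + 3/10·π_2
  π_1 = 2/5·π_0 + 3/10·π_1 + 1/2·π_2
  normalize: π_0 + π_1 + π_2 = 1
Solving the linear system gives exactly π = [3/10, 47/120, 37/120].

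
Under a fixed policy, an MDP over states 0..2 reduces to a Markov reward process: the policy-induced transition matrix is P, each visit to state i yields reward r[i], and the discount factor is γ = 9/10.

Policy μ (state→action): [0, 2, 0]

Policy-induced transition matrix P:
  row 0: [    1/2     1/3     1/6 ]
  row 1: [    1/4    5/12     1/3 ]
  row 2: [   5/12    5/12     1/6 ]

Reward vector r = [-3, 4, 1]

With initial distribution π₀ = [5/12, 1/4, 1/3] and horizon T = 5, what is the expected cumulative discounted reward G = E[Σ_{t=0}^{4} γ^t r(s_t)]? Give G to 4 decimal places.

G = 1.8747

t=0: π = [0.4167, 0.2500, 0.3333], E[r] = 0.0833, γ^t·E[r] = 0.083333, running G = 0.083333
t=1: π = [0.4097, 0.3819, 0.2083], E[r] = 0.5069, γ^t·E[r] = 0.456250, running G = 0.539583
t=2: π = [0.3872, 0.3825, 0.2303], E[r] = 0.5990, γ^t·E[r] = 0.485156, running G = 1.024740
t=3: π = [0.3852, 0.3844, 0.2304], E[r] = 0.6125, γ^t·E[r] = 0.446520, running G = 1.471259
t=4: π = [0.3847, 0.3846, 0.2307], E[r] = 0.6149, γ^t·E[r] = 0.403447, running G = 1.874706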